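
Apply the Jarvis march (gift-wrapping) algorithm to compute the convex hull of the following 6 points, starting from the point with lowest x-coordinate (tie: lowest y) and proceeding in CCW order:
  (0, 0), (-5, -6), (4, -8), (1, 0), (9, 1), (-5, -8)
Hull (CCW) = [(-5, -8), (4, -8), (9, 1), (0, 0), (-5, -6)]

Jarvis march: at each step, from the current hull vertex p, select the next vertex q as the point such that every other point lies strictly to the left of (or on) the directed line p → q. (Equivalently: for every other point r, the cross product (q − p) × (r − p) ≥ 0.)
Starting point (lowest x, tie lowest y): (-5, -8). Wrap until returning to start. Resulting hull: (-5, -8), (4, -8), (9, 1), (0, 0), (-5, -6).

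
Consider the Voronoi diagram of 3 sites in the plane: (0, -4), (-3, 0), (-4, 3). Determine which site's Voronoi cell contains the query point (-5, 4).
Nearest site = (-4, 3)

The Voronoi cell of site s contains exactly those query points closer to s than to any other site. Compute squared distances from q = (-5, 4) to each site:
  (-4 − -5)² + (3 − 4)² = 2
  (-3 − -5)² + (0 − 4)² = 20
  (0 − -5)² + (-4 − 4)² = 89
Minimum is attained by (-4, 3), so q lies in its Voronoi cell.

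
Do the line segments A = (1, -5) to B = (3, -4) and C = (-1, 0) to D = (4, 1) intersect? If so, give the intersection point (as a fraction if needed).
No (intersection of containing lines falls outside at least one segment)

Parametrize and solve: t = 9, s = 4. At least one of these is outside [0, 1], so the segments do not intersect.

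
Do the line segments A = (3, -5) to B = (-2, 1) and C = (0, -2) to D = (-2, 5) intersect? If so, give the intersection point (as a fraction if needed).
Yes; intersection at (-6/23, -25/23) (t = 15/23 on AB, s = 3/23 on CD)

Parametrize AB as A + t(B − A) = (3 + -5 t, -5 + 6 t) and CD as C + s(D − C) = (0 + -2 s, -2 + 7 s). Solve the linear system for (t, s). Determinant = 23 ≠ 0, so a unique intersection of the containing lines exists. Solution: t = 15/23, s = 3/23 — both in [0, 1], so the segments cross. Intersection point: (-6/23, -25/23).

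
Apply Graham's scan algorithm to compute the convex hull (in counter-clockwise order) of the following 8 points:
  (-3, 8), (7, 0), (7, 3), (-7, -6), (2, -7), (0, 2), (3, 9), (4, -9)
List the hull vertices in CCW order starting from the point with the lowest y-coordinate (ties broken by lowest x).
Hull (CCW) = [(4, -9), (7, 0), (7, 3), (3, 9), (-3, 8), (-7, -6)]

Graham scan procedure:
  1. Find the pivot p₀ = point with lowest y (tie → lowest x): (4, -9).
  2. Sort the remaining points by polar angle around p₀.
  3. Walk through sorted points, maintaining a stack; pop the top while the last three entries make a non-left turn (cross product ≤ 0).
  4. Final stack is the convex hull in CCW order: (4, -9), (7, 0), (7, 3), (3, 9), (-3, 8), (-7, -6).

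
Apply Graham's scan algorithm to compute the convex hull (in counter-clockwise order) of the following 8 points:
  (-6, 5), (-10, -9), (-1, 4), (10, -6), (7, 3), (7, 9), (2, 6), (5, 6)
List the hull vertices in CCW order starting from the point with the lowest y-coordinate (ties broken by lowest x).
Hull (CCW) = [(-10, -9), (10, -6), (7, 9), (-6, 5)]

Graham scan procedure:
  1. Find the pivot p₀ = point with lowest y (tie → lowest x): (-10, -9).
  2. Sort the remaining points by polar angle around p₀.
  3. Walk through sorted points, maintaining a stack; pop the top while the last three entries make a non-left turn (cross product ≤ 0).
  4. Final stack is the convex hull in CCW order: (-10, -9), (10, -6), (7, 9), (-6, 5).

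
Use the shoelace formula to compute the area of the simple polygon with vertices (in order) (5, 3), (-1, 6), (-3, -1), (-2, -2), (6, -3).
Area = 107/2

Shoelace formula: Area = (1/2) |Σ_i (x_i · y_{i+1} − x_{i+1} · y_i)| (indices mod n). Compute each cross term:
  (5)(6) − (-1)(3) = 33
  (-1)(-1) − (-3)(6) = 19
  (-3)(-2) − (-2)(-1) = 4
  (-2)(-3) − (6)(-2) = 18
  (6)(3) − (5)(-3) = 33
Sum = 107, so (signed) Area = 107/2 = 107/2, |Area| = 107/2.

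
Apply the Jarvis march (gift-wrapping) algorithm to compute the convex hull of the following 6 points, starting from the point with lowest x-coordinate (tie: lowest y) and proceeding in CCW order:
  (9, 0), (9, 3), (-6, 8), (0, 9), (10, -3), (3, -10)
Hull (CCW) = [(-6, 8), (3, -10), (10, -3), (9, 3), (0, 9)]

Jarvis march: at each step, from the current hull vertex p, select the next vertex q as the point such that every other point lies strictly to the left of (or on) the directed line p → q. (Equivalently: for every other point r, the cross product (q − p) × (r − p) ≥ 0.)
Starting point (lowest x, tie lowest y): (-6, 8). Wrap until returning to start. Resulting hull: (-6, 8), (3, -10), (10, -3), (9, 3), (0, 9).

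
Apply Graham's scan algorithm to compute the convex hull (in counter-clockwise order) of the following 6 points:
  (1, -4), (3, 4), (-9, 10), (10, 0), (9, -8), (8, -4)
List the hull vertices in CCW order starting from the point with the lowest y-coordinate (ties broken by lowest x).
Hull (CCW) = [(9, -8), (10, 0), (3, 4), (-9, 10), (1, -4)]

Graham scan procedure:
  1. Find the pivot p₀ = point with lowest y (tie → lowest x): (9, -8).
  2. Sort the remaining points by polar angle around p₀.
  3. Walk through sorted points, maintaining a stack; pop the top while the last three entries make a non-left turn (cross product ≤ 0).
  4. Final stack is the convex hull in CCW order: (9, -8), (10, 0), (3, 4), (-9, 10), (1, -4).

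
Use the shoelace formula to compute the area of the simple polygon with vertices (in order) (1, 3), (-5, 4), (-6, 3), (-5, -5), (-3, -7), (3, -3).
Area = 135/2

Shoelace formula: Area = (1/2) |Σ_i (x_i · y_{i+1} − x_{i+1} · y_i)| (indices mod n). Compute each cross term:
  (1)(4) − (-5)(3) = 19
  (-5)(3) − (-6)(4) = 9
  (-6)(-5) − (-5)(3) = 45
  (-5)(-7) − (-3)(-5) = 20
  (-3)(-3) − (3)(-7) = 30
  (3)(3) − (1)(-3) = 12
Sum = 135, so (signed) Area = 135/2 = 135/2, |Area| = 135/2.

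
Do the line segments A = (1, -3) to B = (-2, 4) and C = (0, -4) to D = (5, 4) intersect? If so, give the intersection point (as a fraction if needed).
Yes; intersection at (50/59, -156/59) (t = 3/59 on AB, s = 10/59 on CD)

Parametrize AB as A + t(B − A) = (1 + -3 t, -3 + 7 t) and CD as C + s(D − C) = (0 + 5 s, -4 + 8 s). Solve the linear system for (t, s). Determinant = 59 ≠ 0, so a unique intersection of the containing lines exists. Solution: t = 3/59, s = 10/59 — both in [0, 1], so the segments cross. Intersection point: (50/59, -156/59).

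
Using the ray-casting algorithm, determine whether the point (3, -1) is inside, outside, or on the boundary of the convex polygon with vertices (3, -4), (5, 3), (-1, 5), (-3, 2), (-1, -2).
The point (3, -1) lies strictly inside the polygon

Cast a horizontal ray to the right from the query point and count how many polygon edges it crosses (each edge strictly once or zero times, handled with the usual half-open convention). 
Parity of crossings → odd ⇒ inside.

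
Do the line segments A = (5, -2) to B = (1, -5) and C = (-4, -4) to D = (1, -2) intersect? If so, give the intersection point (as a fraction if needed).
No (intersection of containing lines falls outside at least one segment)

Parametrize and solve: t = -8/7, s = 19/7. At least one of these is outside [0, 1], so the segments do not intersect.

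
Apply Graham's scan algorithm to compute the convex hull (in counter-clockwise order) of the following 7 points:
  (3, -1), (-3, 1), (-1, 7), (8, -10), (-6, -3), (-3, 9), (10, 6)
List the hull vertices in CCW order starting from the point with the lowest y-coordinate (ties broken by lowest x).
Hull (CCW) = [(8, -10), (10, 6), (-3, 9), (-6, -3)]

Graham scan procedure:
  1. Find the pivot p₀ = point with lowest y (tie → lowest x): (8, -10).
  2. Sort the remaining points by polar angle around p₀.
  3. Walk through sorted points, maintaining a stack; pop the top while the last three entries make a non-left turn (cross product ≤ 0).
  4. Final stack is the convex hull in CCW order: (8, -10), (10, 6), (-3, 9), (-6, -3).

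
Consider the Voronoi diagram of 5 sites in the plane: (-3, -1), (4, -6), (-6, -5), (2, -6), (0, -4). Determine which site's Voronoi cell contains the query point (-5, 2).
Nearest site = (-3, -1)

The Voronoi cell of site s contains exactly those query points closer to s than to any other site. Compute squared distances from q = (-5, 2) to each site:
  (-3 − -5)² + (-1 − 2)² = 13
  (-6 − -5)² + (-5 − 2)² = 50
  (0 − -5)² + (-4 − 2)² = 61
  (2 − -5)² + (-6 − 2)² = 113
  (4 − -5)² + (-6 − 2)² = 145
Minimum is attained by (-3, -1), so q lies in its Voronoi cell.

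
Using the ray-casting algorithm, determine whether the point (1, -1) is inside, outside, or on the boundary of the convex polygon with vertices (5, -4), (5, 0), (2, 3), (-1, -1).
The point (1, -1) lies strictly inside the polygon

Cast a horizontal ray to the right from the query point and count how many polygon edges it crosses (each edge strictly once or zero times, handled with the usual half-open convention). 
Parity of crossings → odd ⇒ inside.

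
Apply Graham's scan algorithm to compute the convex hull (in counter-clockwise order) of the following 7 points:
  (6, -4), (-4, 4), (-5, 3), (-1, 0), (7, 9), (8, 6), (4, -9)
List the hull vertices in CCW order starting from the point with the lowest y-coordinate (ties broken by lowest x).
Hull (CCW) = [(4, -9), (6, -4), (8, 6), (7, 9), (-4, 4), (-5, 3)]

Graham scan procedure:
  1. Find the pivot p₀ = point with lowest y (tie → lowest x): (4, -9).
  2. Sort the remaining points by polar angle around p₀.
  3. Walk through sorted points, maintaining a stack; pop the top while the last three entries make a non-left turn (cross product ≤ 0).
  4. Final stack is the convex hull in CCW order: (4, -9), (6, -4), (8, 6), (7, 9), (-4, 4), (-5, 3).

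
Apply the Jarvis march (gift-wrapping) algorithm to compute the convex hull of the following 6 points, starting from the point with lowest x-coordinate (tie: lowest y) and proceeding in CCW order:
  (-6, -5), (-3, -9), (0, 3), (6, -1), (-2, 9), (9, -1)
Hull (CCW) = [(-6, -5), (-3, -9), (9, -1), (-2, 9)]

Jarvis march: at each step, from the current hull vertex p, select the next vertex q as the point such that every other point lies strictly to the left of (or on) the directed line p → q. (Equivalently: for every other point r, the cross product (q − p) × (r − p) ≥ 0.)
Starting point (lowest x, tie lowest y): (-6, -5). Wrap until returning to start. Resulting hull: (-6, -5), (-3, -9), (9, -1), (-2, 9).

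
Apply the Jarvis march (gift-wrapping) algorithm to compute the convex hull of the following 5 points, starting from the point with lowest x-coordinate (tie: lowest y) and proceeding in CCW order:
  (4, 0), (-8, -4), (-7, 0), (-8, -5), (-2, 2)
Hull (CCW) = [(-8, -5), (4, 0), (-2, 2), (-7, 0), (-8, -4)]

Jarvis march: at each step, from the current hull vertex p, select the next vertex q as the point such that every other point lies strictly to the left of (or on) the directed line p → q. (Equivalently: for every other point r, the cross product (q − p) × (r − p) ≥ 0.)
Starting point (lowest x, tie lowest y): (-8, -5). Wrap until returning to start. Resulting hull: (-8, -5), (4, 0), (-2, 2), (-7, 0), (-8, -4).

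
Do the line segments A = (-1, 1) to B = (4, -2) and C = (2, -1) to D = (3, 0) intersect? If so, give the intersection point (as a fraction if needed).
Yes; intersection at (17/8, -7/8) (t = 5/8 on AB, s = 1/8 on CD)

Parametrize AB as A + t(B − A) = (-1 + 5 t, 1 + -3 t) and CD as C + s(D − C) = (2 + 1 s, -1 + 1 s). Solve the linear system for (t, s). Determinant = -8 ≠ 0, so a unique intersection of the containing lines exists. Solution: t = 5/8, s = 1/8 — both in [0, 1], so the segments cross. Intersection point: (17/8, -7/8).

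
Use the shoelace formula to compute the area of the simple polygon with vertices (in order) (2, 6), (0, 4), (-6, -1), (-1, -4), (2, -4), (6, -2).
Area = 127/2

Shoelace formula: Area = (1/2) |Σ_i (x_i · y_{i+1} − x_{i+1} · y_i)| (indices mod n). Compute each cross term:
  (2)(4) − (0)(6) = 8
  (0)(-1) − (-6)(4) = 24
  (-6)(-4) − (-1)(-1) = 23
  (-1)(-4) − (2)(-4) = 12
  (2)(-2) − (6)(-4) = 20
  (6)(6) − (2)(-2) = 40
Sum = 127, so (signed) Area = 127/2 = 127/2, |Area| = 127/2.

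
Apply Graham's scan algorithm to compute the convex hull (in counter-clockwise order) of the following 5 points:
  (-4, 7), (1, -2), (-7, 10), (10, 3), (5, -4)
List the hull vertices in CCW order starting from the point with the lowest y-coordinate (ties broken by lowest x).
Hull (CCW) = [(5, -4), (10, 3), (-7, 10), (1, -2)]

Graham scan procedure:
  1. Find the pivot p₀ = point with lowest y (tie → lowest x): (5, -4).
  2. Sort the remaining points by polar angle around p₀.
  3. Walk through sorted points, maintaining a stack; pop the top while the last three entries make a non-left turn (cross product ≤ 0).
  4. Final stack is the convex hull in CCW order: (5, -4), (10, 3), (-7, 10), (1, -2).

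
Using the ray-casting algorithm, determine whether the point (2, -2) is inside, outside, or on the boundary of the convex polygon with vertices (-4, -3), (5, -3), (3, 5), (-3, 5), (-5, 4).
The point (2, -2) lies strictly inside the polygon

Cast a horizontal ray to the right from the query point and count how many polygon edges it crosses (each edge strictly once or zero times, handled with the usual half-open convention). 
Parity of crossings → odd ⇒ inside.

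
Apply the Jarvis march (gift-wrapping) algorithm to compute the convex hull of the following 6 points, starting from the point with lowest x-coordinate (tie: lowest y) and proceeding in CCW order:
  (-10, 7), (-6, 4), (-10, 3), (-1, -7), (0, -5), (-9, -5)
Hull (CCW) = [(-10, 3), (-9, -5), (-1, -7), (0, -5), (-6, 4), (-10, 7)]

Jarvis march: at each step, from the current hull vertex p, select the next vertex q as the point such that every other point lies strictly to the left of (or on) the directed line p → q. (Equivalently: for every other point r, the cross product (q − p) × (r − p) ≥ 0.)
Starting point (lowest x, tie lowest y): (-10, 3). Wrap until returning to start. Resulting hull: (-10, 3), (-9, -5), (-1, -7), (0, -5), (-6, 4), (-10, 7).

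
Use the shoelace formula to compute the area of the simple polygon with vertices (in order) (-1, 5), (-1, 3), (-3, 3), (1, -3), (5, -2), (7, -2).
Area = 32

Shoelace formula: Area = (1/2) |Σ_i (x_i · y_{i+1} − x_{i+1} · y_i)| (indices mod n). Compute each cross term:
  (-1)(3) − (-1)(5) = 2
  (-1)(3) − (-3)(3) = 6
  (-3)(-3) − (1)(3) = 6
  (1)(-2) − (5)(-3) = 13
  (5)(-2) − (7)(-2) = 4
  (7)(5) − (-1)(-2) = 33
Sum = 64, so (signed) Area = 64/2 = 32, |Area| = 32.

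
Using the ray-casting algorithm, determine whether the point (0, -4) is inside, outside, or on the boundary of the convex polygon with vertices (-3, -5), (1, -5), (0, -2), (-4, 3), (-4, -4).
The point (0, -4) lies strictly inside the polygon

Cast a horizontal ray to the right from the query point and count how many polygon edges it crosses (each edge strictly once or zero times, handled with the usual half-open convention). 
Parity of crossings → odd ⇒ inside.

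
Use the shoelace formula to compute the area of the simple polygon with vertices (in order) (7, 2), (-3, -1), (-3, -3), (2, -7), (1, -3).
Area = 28

Shoelace formula: Area = (1/2) |Σ_i (x_i · y_{i+1} − x_{i+1} · y_i)| (indices mod n). Compute each cross term:
  (7)(-1) − (-3)(2) = -1
  (-3)(-3) − (-3)(-1) = 6
  (-3)(-7) − (2)(-3) = 27
  (2)(-3) − (1)(-7) = 1
  (1)(2) − (7)(-3) = 23
Sum = 56, so (signed) Area = 56/2 = 28, |Area| = 28.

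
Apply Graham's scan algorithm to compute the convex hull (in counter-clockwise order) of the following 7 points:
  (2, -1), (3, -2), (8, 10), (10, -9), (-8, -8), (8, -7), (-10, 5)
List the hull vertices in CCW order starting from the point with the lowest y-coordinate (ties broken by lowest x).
Hull (CCW) = [(10, -9), (8, 10), (-10, 5), (-8, -8)]

Graham scan procedure:
  1. Find the pivot p₀ = point with lowest y (tie → lowest x): (10, -9).
  2. Sort the remaining points by polar angle around p₀.
  3. Walk through sorted points, maintaining a stack; pop the top while the last three entries make a non-left turn (cross product ≤ 0).
  4. Final stack is the convex hull in CCW order: (10, -9), (8, 10), (-10, 5), (-8, -8).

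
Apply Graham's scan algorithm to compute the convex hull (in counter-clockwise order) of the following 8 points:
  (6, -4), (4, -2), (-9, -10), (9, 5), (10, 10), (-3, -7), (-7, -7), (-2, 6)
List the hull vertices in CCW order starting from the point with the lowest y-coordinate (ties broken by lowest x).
Hull (CCW) = [(-9, -10), (6, -4), (9, 5), (10, 10), (-2, 6)]

Graham scan procedure:
  1. Find the pivot p₀ = point with lowest y (tie → lowest x): (-9, -10).
  2. Sort the remaining points by polar angle around p₀.
  3. Walk through sorted points, maintaining a stack; pop the top while the last three entries make a non-left turn (cross product ≤ 0).
  4. Final stack is the convex hull in CCW order: (-9, -10), (6, -4), (9, 5), (10, 10), (-2, 6).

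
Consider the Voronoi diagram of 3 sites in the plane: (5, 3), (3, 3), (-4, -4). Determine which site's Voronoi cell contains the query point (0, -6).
Nearest site = (-4, -4)

The Voronoi cell of site s contains exactly those query points closer to s than to any other site. Compute squared distances from q = (0, -6) to each site:
  (-4 − 0)² + (-4 − -6)² = 20
  (3 − 0)² + (3 − -6)² = 90
  (5 − 0)² + (3 − -6)² = 106
Minimum is attained by (-4, -4), so q lies in its Voronoi cell.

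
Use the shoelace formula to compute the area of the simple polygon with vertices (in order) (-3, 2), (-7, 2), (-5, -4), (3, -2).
Area = 34

Shoelace formula: Area = (1/2) |Σ_i (x_i · y_{i+1} − x_{i+1} · y_i)| (indices mod n). Compute each cross term:
  (-3)(2) − (-7)(2) = 8
  (-7)(-4) − (-5)(2) = 38
  (-5)(-2) − (3)(-4) = 22
  (3)(2) − (-3)(-2) = 0
Sum = 68, so (signed) Area = 68/2 = 34, |Area| = 34.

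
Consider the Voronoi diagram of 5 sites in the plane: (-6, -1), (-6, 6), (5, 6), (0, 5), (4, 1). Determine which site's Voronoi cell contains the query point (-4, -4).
Nearest site = (-6, -1)

The Voronoi cell of site s contains exactly those query points closer to s than to any other site. Compute squared distances from q = (-4, -4) to each site:
  (-6 − -4)² + (-1 − -4)² = 13
  (4 − -4)² + (1 − -4)² = 89
  (0 − -4)² + (5 − -4)² = 97
  (-6 − -4)² + (6 − -4)² = 104
  (5 − -4)² + (6 − -4)² = 181
Minimum is attained by (-6, -1), so q lies in its Voronoi cell.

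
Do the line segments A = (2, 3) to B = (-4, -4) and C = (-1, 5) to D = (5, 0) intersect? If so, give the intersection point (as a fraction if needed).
Yes; intersection at (7/4, 65/24) (t = 1/24 on AB, s = 11/24 on CD)

Parametrize AB as A + t(B − A) = (2 + -6 t, 3 + -7 t) and CD as C + s(D − C) = (-1 + 6 s, 5 + -5 s). Solve the linear system for (t, s). Determinant = -72 ≠ 0, so a unique intersection of the containing lines exists. Solution: t = 1/24, s = 11/24 — both in [0, 1], so the segments cross. Intersection point: (7/4, 65/24).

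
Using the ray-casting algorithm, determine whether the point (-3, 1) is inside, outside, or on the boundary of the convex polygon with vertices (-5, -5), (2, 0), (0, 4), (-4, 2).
The point (-3, 1) lies strictly inside the polygon

Cast a horizontal ray to the right from the query point and count how many polygon edges it crosses (each edge strictly once or zero times, handled with the usual half-open convention). 
Parity of crossings → odd ⇒ inside.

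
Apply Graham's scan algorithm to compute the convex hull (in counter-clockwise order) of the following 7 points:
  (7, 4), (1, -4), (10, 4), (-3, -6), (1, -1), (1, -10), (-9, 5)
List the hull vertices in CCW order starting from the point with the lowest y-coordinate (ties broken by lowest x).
Hull (CCW) = [(1, -10), (10, 4), (-9, 5), (-3, -6)]

Graham scan procedure:
  1. Find the pivot p₀ = point with lowest y (tie → lowest x): (1, -10).
  2. Sort the remaining points by polar angle around p₀.
  3. Walk through sorted points, maintaining a stack; pop the top while the last three entries make a non-left turn (cross product ≤ 0).
  4. Final stack is the convex hull in CCW order: (1, -10), (10, 4), (-9, 5), (-3, -6).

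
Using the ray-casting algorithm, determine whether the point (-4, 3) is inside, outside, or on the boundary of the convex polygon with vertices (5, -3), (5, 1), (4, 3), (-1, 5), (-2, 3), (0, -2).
The point (-4, 3) lies strictly outside the polygon

Cast a horizontal ray to the right from the query point and count how many polygon edges it crosses (each edge strictly once or zero times, handled with the usual half-open convention). 
Parity of crossings → even ⇒ outside.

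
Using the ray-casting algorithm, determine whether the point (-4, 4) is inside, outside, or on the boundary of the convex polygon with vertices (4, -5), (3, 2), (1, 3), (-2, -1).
The point (-4, 4) lies strictly outside the polygon

Cast a horizontal ray to the right from the query point and count how many polygon edges it crosses (each edge strictly once or zero times, handled with the usual half-open convention). 
Parity of crossings → even ⇒ outside.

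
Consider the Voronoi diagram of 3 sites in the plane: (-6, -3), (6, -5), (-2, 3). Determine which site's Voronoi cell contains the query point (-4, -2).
Nearest site = (-6, -3)

The Voronoi cell of site s contains exactly those query points closer to s than to any other site. Compute squared distances from q = (-4, -2) to each site:
  (-6 − -4)² + (-3 − -2)² = 5
  (-2 − -4)² + (3 − -2)² = 29
  (6 − -4)² + (-5 − -2)² = 109
Minimum is attained by (-6, -3), so q lies in its Voronoi cell.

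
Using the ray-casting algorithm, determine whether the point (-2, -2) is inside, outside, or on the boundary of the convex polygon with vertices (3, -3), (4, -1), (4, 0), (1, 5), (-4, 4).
The point (-2, -2) lies strictly outside the polygon

Cast a horizontal ray to the right from the query point and count how many polygon edges it crosses (each edge strictly once or zero times, handled with the usual half-open convention). 
Parity of crossings → even ⇒ outside.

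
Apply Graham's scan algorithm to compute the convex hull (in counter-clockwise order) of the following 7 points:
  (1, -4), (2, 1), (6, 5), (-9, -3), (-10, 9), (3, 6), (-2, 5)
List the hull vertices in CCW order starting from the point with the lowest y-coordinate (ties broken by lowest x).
Hull (CCW) = [(1, -4), (6, 5), (3, 6), (-10, 9), (-9, -3)]

Graham scan procedure:
  1. Find the pivot p₀ = point with lowest y (tie → lowest x): (1, -4).
  2. Sort the remaining points by polar angle around p₀.
  3. Walk through sorted points, maintaining a stack; pop the top while the last three entries make a non-left turn (cross product ≤ 0).
  4. Final stack is the convex hull in CCW order: (1, -4), (6, 5), (3, 6), (-10, 9), (-9, -3).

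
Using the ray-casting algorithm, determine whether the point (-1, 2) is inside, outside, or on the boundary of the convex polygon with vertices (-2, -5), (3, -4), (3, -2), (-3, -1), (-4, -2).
The point (-1, 2) lies strictly outside the polygon

Cast a horizontal ray to the right from the query point and count how many polygon edges it crosses (each edge strictly once or zero times, handled with the usual half-open convention). 
Parity of crossings → even ⇒ outside.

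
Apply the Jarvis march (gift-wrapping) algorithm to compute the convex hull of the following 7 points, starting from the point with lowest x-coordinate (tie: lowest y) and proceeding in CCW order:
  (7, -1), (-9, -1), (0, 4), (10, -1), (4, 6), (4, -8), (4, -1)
Hull (CCW) = [(-9, -1), (4, -8), (10, -1), (4, 6), (0, 4)]

Jarvis march: at each step, from the current hull vertex p, select the next vertex q as the point such that every other point lies strictly to the left of (or on) the directed line p → q. (Equivalently: for every other point r, the cross product (q − p) × (r − p) ≥ 0.)
Starting point (lowest x, tie lowest y): (-9, -1). Wrap until returning to start. Resulting hull: (-9, -1), (4, -8), (10, -1), (4, 6), (0, 4).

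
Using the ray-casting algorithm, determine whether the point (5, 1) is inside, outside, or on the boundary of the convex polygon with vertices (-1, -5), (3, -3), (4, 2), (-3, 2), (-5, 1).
The point (5, 1) lies strictly outside the polygon

Cast a horizontal ray to the right from the query point and count how many polygon edges it crosses (each edge strictly once or zero times, handled with the usual half-open convention). 
Parity of crossings → even ⇒ outside.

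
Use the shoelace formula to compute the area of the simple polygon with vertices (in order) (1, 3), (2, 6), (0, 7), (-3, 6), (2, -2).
Area = 37/2

Shoelace formula: Area = (1/2) |Σ_i (x_i · y_{i+1} − x_{i+1} · y_i)| (indices mod n). Compute each cross term:
  (1)(6) − (2)(3) = 0
  (2)(7) − (0)(6) = 14
  (0)(6) − (-3)(7) = 21
  (-3)(-2) − (2)(6) = -6
  (2)(3) − (1)(-2) = 8
Sum = 37, so (signed) Area = 37/2 = 37/2, |Area| = 37/2.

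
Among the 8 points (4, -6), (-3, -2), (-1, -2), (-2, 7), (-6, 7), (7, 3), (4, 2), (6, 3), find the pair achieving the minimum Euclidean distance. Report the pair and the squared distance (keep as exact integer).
Pair = ((7, 3), (6, 3)); squared distance = 1

Compute all C(8, 2) = 28 pairwise squared distances (x_i − x_j)² + (y_i − y_j)². The minimum is 1, attained by the pair ((7, 3), (6, 3)).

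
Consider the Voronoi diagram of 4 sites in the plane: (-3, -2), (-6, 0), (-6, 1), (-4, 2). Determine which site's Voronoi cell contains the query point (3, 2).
Nearest site = (-4, 2)

The Voronoi cell of site s contains exactly those query points closer to s than to any other site. Compute squared distances from q = (3, 2) to each site:
  (-4 − 3)² + (2 − 2)² = 49
  (-3 − 3)² + (-2 − 2)² = 52
  (-6 − 3)² + (1 − 2)² = 82
  (-6 − 3)² + (0 − 2)² = 85
Minimum is attained by (-4, 2), so q lies in its Voronoi cell.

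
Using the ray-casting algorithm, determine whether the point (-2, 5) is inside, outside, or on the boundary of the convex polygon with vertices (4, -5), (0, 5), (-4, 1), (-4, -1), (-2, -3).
The point (-2, 5) lies strictly outside the polygon

Cast a horizontal ray to the right from the query point and count how many polygon edges it crosses (each edge strictly once or zero times, handled with the usual half-open convention). 
Parity of crossings → even ⇒ outside.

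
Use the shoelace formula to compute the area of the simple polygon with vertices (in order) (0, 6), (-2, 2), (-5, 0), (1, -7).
Area = 63/2

Shoelace formula: Area = (1/2) |Σ_i (x_i · y_{i+1} − x_{i+1} · y_i)| (indices mod n). Compute each cross term:
  (0)(2) − (-2)(6) = 12
  (-2)(0) − (-5)(2) = 10
  (-5)(-7) − (1)(0) = 35
  (1)(6) − (0)(-7) = 6
Sum = 63, so (signed) Area = 63/2 = 63/2, |Area| = 63/2.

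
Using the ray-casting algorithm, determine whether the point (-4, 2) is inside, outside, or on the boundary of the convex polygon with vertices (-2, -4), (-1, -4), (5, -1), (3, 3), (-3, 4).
The point (-4, 2) lies strictly outside the polygon

Cast a horizontal ray to the right from the query point and count how many polygon edges it crosses (each edge strictly once or zero times, handled with the usual half-open convention). 
Parity of crossings → even ⇒ outside.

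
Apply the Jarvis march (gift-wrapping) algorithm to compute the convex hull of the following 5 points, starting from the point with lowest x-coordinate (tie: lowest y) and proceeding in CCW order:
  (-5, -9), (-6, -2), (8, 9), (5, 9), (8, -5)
Hull (CCW) = [(-6, -2), (-5, -9), (8, -5), (8, 9), (5, 9)]

Jarvis march: at each step, from the current hull vertex p, select the next vertex q as the point such that every other point lies strictly to the left of (or on) the directed line p → q. (Equivalently: for every other point r, the cross product (q − p) × (r − p) ≥ 0.)
Starting point (lowest x, tie lowest y): (-6, -2). Wrap until returning to start. Resulting hull: (-6, -2), (-5, -9), (8, -5), (8, 9), (5, 9).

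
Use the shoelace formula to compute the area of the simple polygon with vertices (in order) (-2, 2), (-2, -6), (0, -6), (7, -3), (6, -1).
Area = 91/2

Shoelace formula: Area = (1/2) |Σ_i (x_i · y_{i+1} − x_{i+1} · y_i)| (indices mod n). Compute each cross term:
  (-2)(-6) − (-2)(2) = 16
  (-2)(-6) − (0)(-6) = 12
  (0)(-3) − (7)(-6) = 42
  (7)(-1) − (6)(-3) = 11
  (6)(2) − (-2)(-1) = 10
Sum = 91, so (signed) Area = 91/2 = 91/2, |Area| = 91/2.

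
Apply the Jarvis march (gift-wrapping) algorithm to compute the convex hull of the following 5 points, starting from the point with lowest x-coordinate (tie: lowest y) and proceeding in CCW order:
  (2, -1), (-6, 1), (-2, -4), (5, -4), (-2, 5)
Hull (CCW) = [(-6, 1), (-2, -4), (5, -4), (-2, 5)]

Jarvis march: at each step, from the current hull vertex p, select the next vertex q as the point such that every other point lies strictly to the left of (or on) the directed line p → q. (Equivalently: for every other point r, the cross product (q − p) × (r − p) ≥ 0.)
Starting point (lowest x, tie lowest y): (-6, 1). Wrap until returning to start. Resulting hull: (-6, 1), (-2, -4), (5, -4), (-2, 5).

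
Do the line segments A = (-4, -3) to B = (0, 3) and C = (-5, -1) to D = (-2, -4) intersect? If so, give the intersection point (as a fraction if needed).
Yes; intersection at (-18/5, -12/5) (t = 1/10 on AB, s = 7/15 on CD)

Parametrize AB as A + t(B − A) = (-4 + 4 t, -3 + 6 t) and CD as C + s(D − C) = (-5 + 3 s, -1 + -3 s). Solve the linear system for (t, s). Determinant = 30 ≠ 0, so a unique intersection of the containing lines exists. Solution: t = 1/10, s = 7/15 — both in [0, 1], so the segments cross. Intersection point: (-18/5, -12/5).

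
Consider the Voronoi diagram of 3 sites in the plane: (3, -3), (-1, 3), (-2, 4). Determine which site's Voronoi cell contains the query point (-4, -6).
Nearest site = (3, -3)

The Voronoi cell of site s contains exactly those query points closer to s than to any other site. Compute squared distances from q = (-4, -6) to each site:
  (3 − -4)² + (-3 − -6)² = 58
  (-1 − -4)² + (3 − -6)² = 90
  (-2 − -4)² + (4 − -6)² = 104
Minimum is attained by (3, -3), so q lies in its Voronoi cell.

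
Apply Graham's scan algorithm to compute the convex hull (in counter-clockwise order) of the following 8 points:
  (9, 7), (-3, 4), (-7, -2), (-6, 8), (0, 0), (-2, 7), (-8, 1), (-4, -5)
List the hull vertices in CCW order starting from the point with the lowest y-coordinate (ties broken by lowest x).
Hull (CCW) = [(-4, -5), (9, 7), (-6, 8), (-8, 1), (-7, -2)]

Graham scan procedure:
  1. Find the pivot p₀ = point with lowest y (tie → lowest x): (-4, -5).
  2. Sort the remaining points by polar angle around p₀.
  3. Walk through sorted points, maintaining a stack; pop the top while the last three entries make a non-left turn (cross product ≤ 0).
  4. Final stack is the convex hull in CCW order: (-4, -5), (9, 7), (-6, 8), (-8, 1), (-7, -2).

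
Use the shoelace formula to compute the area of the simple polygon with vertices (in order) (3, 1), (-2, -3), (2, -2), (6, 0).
Area = 21/2

Shoelace formula: Area = (1/2) |Σ_i (x_i · y_{i+1} − x_{i+1} · y_i)| (indices mod n). Compute each cross term:
  (3)(-3) − (-2)(1) = -7
  (-2)(-2) − (2)(-3) = 10
  (2)(0) − (6)(-2) = 12
  (6)(1) − (3)(0) = 6
Sum = 21, so (signed) Area = 21/2 = 21/2, |Area| = 21/2.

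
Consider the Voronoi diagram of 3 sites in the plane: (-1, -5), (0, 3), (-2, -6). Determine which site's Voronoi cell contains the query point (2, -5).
Nearest site = (-1, -5)

The Voronoi cell of site s contains exactly those query points closer to s than to any other site. Compute squared distances from q = (2, -5) to each site:
  (-1 − 2)² + (-5 − -5)² = 9
  (-2 − 2)² + (-6 − -5)² = 17
  (0 − 2)² + (3 − -5)² = 68
Minimum is attained by (-1, -5), so q lies in its Voronoi cell.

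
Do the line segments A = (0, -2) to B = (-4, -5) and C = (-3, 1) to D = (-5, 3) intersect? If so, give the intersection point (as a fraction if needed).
No (intersection of containing lines falls outside at least one segment)

Parametrize and solve: t = 0, s = -3/2. At least one of these is outside [0, 1], so the segments do not intersect.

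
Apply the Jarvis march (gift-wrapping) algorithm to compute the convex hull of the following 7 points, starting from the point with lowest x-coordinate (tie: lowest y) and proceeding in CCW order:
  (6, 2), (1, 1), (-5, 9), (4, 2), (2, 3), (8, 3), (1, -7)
Hull (CCW) = [(-5, 9), (1, -7), (8, 3)]

Jarvis march: at each step, from the current hull vertex p, select the next vertex q as the point such that every other point lies strictly to the left of (or on) the directed line p → q. (Equivalently: for every other point r, the cross product (q − p) × (r − p) ≥ 0.)
Starting point (lowest x, tie lowest y): (-5, 9). Wrap until returning to start. Resulting hull: (-5, 9), (1, -7), (8, 3).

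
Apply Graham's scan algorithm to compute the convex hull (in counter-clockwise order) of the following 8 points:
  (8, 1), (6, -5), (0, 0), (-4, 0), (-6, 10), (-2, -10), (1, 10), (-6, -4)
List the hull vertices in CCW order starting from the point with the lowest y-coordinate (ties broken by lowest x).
Hull (CCW) = [(-2, -10), (6, -5), (8, 1), (1, 10), (-6, 10), (-6, -4)]

Graham scan procedure:
  1. Find the pivot p₀ = point with lowest y (tie → lowest x): (-2, -10).
  2. Sort the remaining points by polar angle around p₀.
  3. Walk through sorted points, maintaining a stack; pop the top while the last three entries make a non-left turn (cross product ≤ 0).
  4. Final stack is the convex hull in CCW order: (-2, -10), (6, -5), (8, 1), (1, 10), (-6, 10), (-6, -4).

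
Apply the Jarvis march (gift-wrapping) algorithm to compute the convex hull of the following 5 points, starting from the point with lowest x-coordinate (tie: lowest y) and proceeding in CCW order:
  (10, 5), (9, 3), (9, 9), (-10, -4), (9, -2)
Hull (CCW) = [(-10, -4), (9, -2), (10, 5), (9, 9)]

Jarvis march: at each step, from the current hull vertex p, select the next vertex q as the point such that every other point lies strictly to the left of (or on) the directed line p → q. (Equivalently: for every other point r, the cross product (q − p) × (r − p) ≥ 0.)
Starting point (lowest x, tie lowest y): (-10, -4). Wrap until returning to start. Resulting hull: (-10, -4), (9, -2), (10, 5), (9, 9).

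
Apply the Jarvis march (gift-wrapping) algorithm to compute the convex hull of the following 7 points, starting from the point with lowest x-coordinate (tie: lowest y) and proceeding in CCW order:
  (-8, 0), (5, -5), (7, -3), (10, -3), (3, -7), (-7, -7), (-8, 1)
Hull (CCW) = [(-8, 0), (-7, -7), (3, -7), (10, -3), (-8, 1)]

Jarvis march: at each step, from the current hull vertex p, select the next vertex q as the point such that every other point lies strictly to the left of (or on) the directed line p → q. (Equivalently: for every other point r, the cross product (q − p) × (r − p) ≥ 0.)
Starting point (lowest x, tie lowest y): (-8, 0). Wrap until returning to start. Resulting hull: (-8, 0), (-7, -7), (3, -7), (10, -3), (-8, 1).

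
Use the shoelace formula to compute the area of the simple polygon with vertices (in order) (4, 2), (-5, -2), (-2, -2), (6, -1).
Area = 19

Shoelace formula: Area = (1/2) |Σ_i (x_i · y_{i+1} − x_{i+1} · y_i)| (indices mod n). Compute each cross term:
  (4)(-2) − (-5)(2) = 2
  (-5)(-2) − (-2)(-2) = 6
  (-2)(-1) − (6)(-2) = 14
  (6)(2) − (4)(-1) = 16
Sum = 38, so (signed) Area = 38/2 = 19, |Area| = 19.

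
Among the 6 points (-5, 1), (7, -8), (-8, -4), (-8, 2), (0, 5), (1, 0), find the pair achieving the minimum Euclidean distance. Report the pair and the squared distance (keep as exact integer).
Pair = ((-5, 1), (-8, 2)); squared distance = 10

Compute all C(6, 2) = 15 pairwise squared distances (x_i − x_j)² + (y_i − y_j)². The minimum is 10, attained by the pair ((-5, 1), (-8, 2)).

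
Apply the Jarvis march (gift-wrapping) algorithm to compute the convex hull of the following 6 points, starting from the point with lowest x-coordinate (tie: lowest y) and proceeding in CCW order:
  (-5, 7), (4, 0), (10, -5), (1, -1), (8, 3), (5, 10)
Hull (CCW) = [(-5, 7), (1, -1), (10, -5), (8, 3), (5, 10)]

Jarvis march: at each step, from the current hull vertex p, select the next vertex q as the point such that every other point lies strictly to the left of (or on) the directed line p → q. (Equivalently: for every other point r, the cross product (q − p) × (r − p) ≥ 0.)
Starting point (lowest x, tie lowest y): (-5, 7). Wrap until returning to start. Resulting hull: (-5, 7), (1, -1), (10, -5), (8, 3), (5, 10).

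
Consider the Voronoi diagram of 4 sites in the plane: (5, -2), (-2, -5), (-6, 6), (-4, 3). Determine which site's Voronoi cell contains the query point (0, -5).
Nearest site = (-2, -5)

The Voronoi cell of site s contains exactly those query points closer to s than to any other site. Compute squared distances from q = (0, -5) to each site:
  (-2 − 0)² + (-5 − -5)² = 4
  (5 − 0)² + (-2 − -5)² = 34
  (-4 − 0)² + (3 − -5)² = 80
  (-6 − 0)² + (6 − -5)² = 157
Minimum is attained by (-2, -5), so q lies in its Voronoi cell.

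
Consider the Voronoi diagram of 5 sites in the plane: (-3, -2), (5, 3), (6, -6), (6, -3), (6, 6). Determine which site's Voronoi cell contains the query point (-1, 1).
Nearest site = (-3, -2)

The Voronoi cell of site s contains exactly those query points closer to s than to any other site. Compute squared distances from q = (-1, 1) to each site:
  (-3 − -1)² + (-2 − 1)² = 13
  (5 − -1)² + (3 − 1)² = 40
  (6 − -1)² + (-3 − 1)² = 65
  (6 − -1)² + (6 − 1)² = 74
  (6 − -1)² + (-6 − 1)² = 98
Minimum is attained by (-3, -2), so q lies in its Voronoi cell.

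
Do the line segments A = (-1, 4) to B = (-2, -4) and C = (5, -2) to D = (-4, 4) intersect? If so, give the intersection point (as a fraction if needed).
Yes; intersection at (-16/13, 28/13) (t = 3/13 on AB, s = 9/13 on CD)

Parametrize AB as A + t(B − A) = (-1 + -1 t, 4 + -8 t) and CD as C + s(D − C) = (5 + -9 s, -2 + 6 s). Solve the linear system for (t, s). Determinant = 78 ≠ 0, so a unique intersection of the containing lines exists. Solution: t = 3/13, s = 9/13 — both in [0, 1], so the segments cross. Intersection point: (-16/13, 28/13).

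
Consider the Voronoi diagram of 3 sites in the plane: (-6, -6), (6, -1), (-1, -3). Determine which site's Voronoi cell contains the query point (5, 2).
Nearest site = (6, -1)

The Voronoi cell of site s contains exactly those query points closer to s than to any other site. Compute squared distances from q = (5, 2) to each site:
  (6 − 5)² + (-1 − 2)² = 10
  (-1 − 5)² + (-3 − 2)² = 61
  (-6 − 5)² + (-6 − 2)² = 185
Minimum is attained by (6, -1), so q lies in its Voronoi cell.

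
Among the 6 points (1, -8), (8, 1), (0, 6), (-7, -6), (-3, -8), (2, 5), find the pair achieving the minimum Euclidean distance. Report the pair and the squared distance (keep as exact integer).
Pair = ((0, 6), (2, 5)); squared distance = 5

Compute all C(6, 2) = 15 pairwise squared distances (x_i − x_j)² + (y_i − y_j)². The minimum is 5, attained by the pair ((0, 6), (2, 5)).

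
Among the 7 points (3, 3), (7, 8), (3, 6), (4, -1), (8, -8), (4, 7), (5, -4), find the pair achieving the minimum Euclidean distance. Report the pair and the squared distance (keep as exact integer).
Pair = ((3, 6), (4, 7)); squared distance = 2

Compute all C(7, 2) = 21 pairwise squared distances (x_i − x_j)² + (y_i − y_j)². The minimum is 2, attained by the pair ((3, 6), (4, 7)).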